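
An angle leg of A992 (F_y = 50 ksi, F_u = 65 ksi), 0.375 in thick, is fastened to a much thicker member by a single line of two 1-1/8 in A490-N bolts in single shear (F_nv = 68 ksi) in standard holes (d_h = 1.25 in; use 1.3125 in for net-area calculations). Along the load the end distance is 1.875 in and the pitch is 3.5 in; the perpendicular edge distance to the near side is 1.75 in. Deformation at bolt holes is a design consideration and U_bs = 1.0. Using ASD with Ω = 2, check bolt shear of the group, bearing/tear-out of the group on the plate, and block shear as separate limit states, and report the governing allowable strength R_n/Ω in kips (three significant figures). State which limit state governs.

38.2 kips (block shear governs)

Bolt shear: A_b = π·1.125²/4 = 0.994 in²; R_n = 68 × 0.994 × 2 × 1 = 135.2 kips → 135.2 / 2 = 67.6 kips.
Bearing: edge l_c = 1.25, r_n = 36.56 kips; interior l_c = 2.25, r_n = 65.81 kips; R_n = 36.56 + 1·65.81 = 102.4 kips → 51.2 kips.
Block shear: A_gv = 2.016, A_nv = 1.277, A_nt = 0.4102 in²; R_n = min(0.6F_uA_nv, 0.6F_yA_gv) + U_bs·F_u·A_nt = 76.48 kips → 38.2 kips.
Block shear governs: 38.2 kips.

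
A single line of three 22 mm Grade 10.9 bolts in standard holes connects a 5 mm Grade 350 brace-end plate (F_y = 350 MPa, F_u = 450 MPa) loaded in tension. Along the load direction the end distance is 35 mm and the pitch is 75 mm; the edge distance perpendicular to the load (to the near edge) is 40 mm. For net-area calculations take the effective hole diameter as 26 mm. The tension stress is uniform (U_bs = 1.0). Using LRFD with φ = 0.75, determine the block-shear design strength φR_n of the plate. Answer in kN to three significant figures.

167 kN

Shear plane L_v = 35 + 2·75 = 185 mm; A_gv = 185 × 5 = 925 mm².
A_nv = (185 − 2.5·26) × 5 = 600 mm².
A_nt = (40 − 0.5·26) × 5 = 135 mm².
0.6 F_u A_nv = 162 kN; 0.6 F_y A_gv = 194.2 kN → shear rupture governs the shear term.
R_n = 162 + 1.0 × 450 × 135 / 1000 = 222.8 kN.
Design strength φR_n = 0.75 × 222.8 = 167 kN.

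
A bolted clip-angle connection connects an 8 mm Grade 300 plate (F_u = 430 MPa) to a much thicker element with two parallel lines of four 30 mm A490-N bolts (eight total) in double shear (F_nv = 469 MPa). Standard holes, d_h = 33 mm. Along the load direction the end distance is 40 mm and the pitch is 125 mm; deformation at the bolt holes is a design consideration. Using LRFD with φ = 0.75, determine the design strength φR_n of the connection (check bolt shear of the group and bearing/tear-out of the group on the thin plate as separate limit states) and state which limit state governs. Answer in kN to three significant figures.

1260 kN (bearing governs)

Bolt shear: A_b = π·30²/4 = 706.9 mm²; R_n = 469 × 706.9 × 8 × 2 / 1000 = 5304 kN → 0.75 × 5304 = 3980 kN.
Bearing (1.2 l_c t F_u ≤ 2.4 d t F_u): upper limit = 2.4·30·8·430 / 1000 = 247.7 kN.
  Edge l_c = 40 − 33/2 = 23.5 → r_n = 97.01 kN; interior l_c = 125 − 33 = 92 → r_n = 247.7 kN.
  R_n,bearing = 2·97.01 + 6·247.7 = 1680 kN → 0.75 × 1680 = 1260 kN.
Bearing governs: 1260 kN.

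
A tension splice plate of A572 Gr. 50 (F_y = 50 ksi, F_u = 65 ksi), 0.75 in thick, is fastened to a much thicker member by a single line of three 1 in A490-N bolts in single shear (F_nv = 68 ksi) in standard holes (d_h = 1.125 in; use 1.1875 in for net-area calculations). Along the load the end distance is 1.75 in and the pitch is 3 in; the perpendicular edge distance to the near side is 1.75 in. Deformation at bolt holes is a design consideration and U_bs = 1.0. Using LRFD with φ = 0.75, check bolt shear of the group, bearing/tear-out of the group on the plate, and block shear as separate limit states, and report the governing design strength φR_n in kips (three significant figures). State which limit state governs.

120 kips (bolt shear governs)

Bolt shear: A_b = π·1²/4 = 0.7854 in²; R_n = 68 × 0.7854 × 3 × 1 = 160.2 kips → 0.75 × 160.2 = 120 kips.
Bearing: edge l_c = 1.188, r_n = 69.47 kips; interior l_c = 1.875, r_n = 109.7 kips; R_n = 69.47 + 2·109.7 = 288.8 kips → 217 kips.
Block shear: A_gv = 5.812, A_nv = 3.586, A_nt = 0.8672 in²; R_n = min(0.6F_uA_nv, 0.6F_yA_gv) + U_bs·F_u·A_nt = 196.2 kips → 147 kips.
Bolt shear governs: 120 kips.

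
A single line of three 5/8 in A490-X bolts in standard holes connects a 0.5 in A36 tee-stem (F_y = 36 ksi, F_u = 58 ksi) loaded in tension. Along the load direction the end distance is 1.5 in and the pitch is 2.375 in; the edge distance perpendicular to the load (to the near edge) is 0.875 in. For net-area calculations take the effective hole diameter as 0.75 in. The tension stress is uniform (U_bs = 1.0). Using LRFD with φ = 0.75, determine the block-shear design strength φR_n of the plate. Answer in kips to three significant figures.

Shear plane L_v = 1.5 + 2·2.375 = 6.25 in; A_gv = 6.25 × 0.5 = 3.125 in².
A_nv = (6.25 − 2.5·0.75) × 0.5 = 2.188 in².
A_nt = (0.875 − 0.5·0.75) × 0.5 = 0.25 in².
0.6 F_u A_nv = 76.12 kips; 0.6 F_y A_gv = 67.5 kips → shear yielding governs the shear term.
R_n = 67.5 + 1.0 × 58 × 0.25 = 82 kips.
Design strength φR_n = 0.75 × 82 = 61.5 kips.

61.5 kips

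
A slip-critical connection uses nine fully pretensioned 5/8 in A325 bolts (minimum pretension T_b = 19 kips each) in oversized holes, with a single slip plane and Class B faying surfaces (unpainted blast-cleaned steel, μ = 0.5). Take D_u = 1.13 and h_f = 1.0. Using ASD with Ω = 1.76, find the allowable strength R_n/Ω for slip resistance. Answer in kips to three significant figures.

54.9 kips

R_n = μ · D_u · h_f · T_b · n_s · n_b = 0.5 × 1.13 × 1.0 × 19 × 1 × 9 = 96.61 kips.
Allowable strength R_n/Ω = 96.61 / 1.76 = 54.9 kips.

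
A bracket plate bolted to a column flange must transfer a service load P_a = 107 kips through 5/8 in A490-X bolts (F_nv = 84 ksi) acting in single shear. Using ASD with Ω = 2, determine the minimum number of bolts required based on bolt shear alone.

9 bolts

A_b = π·0.625²/4 = 0.3068 in².
Per-bolt allowable strength R_n/Ω = 84 × 0.3068 × 1 / 2 = 12.89 kips.
n ≥ 107 / 12.89 = 8.304 → use 9 bolts.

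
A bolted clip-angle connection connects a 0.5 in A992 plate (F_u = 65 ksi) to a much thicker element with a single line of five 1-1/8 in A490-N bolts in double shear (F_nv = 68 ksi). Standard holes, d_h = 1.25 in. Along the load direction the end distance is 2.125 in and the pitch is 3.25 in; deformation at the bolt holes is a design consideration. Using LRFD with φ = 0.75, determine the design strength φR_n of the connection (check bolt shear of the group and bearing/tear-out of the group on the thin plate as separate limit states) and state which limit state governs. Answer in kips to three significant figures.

278 kips (bearing governs)

Bolt shear: A_b = π·1.125²/4 = 0.994 in²; R_n = 68 × 0.994 × 5 × 2 = 675.9 kips → 0.75 × 675.9 = 507 kips.
Bearing (1.2 l_c t F_u ≤ 2.4 d t F_u): upper limit = 2.4·1.125·0.5·65 = 87.75 kips.
  Edge l_c = 2.125 − 1.25/2 = 1.5 → r_n = 58.5 kips; interior l_c = 3.25 − 1.25 = 2 → r_n = 78 kips.
  R_n,bearing = 1·58.5 + 4·78 = 370.5 kips → 0.75 × 370.5 = 278 kips.
Bearing governs: 278 kips.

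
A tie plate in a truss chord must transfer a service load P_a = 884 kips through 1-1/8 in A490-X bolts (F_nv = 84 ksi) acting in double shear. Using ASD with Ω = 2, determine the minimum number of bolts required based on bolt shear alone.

11 bolts

A_b = π·1.125²/4 = 0.994 in².
Per-bolt allowable strength R_n/Ω = 84 × 0.994 × 2 / 2 = 83.5 kips.
n ≥ 884 / 83.5 = 10.59 → use 11 bolts.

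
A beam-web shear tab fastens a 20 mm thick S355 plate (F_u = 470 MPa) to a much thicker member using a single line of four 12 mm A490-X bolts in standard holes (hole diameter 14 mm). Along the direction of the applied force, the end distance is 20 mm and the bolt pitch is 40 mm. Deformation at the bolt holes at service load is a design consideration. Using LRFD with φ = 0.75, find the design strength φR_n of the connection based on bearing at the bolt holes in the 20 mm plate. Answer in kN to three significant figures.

Per bolt r_n = 1.2 l_c t F_u ≤ 2.4 d t F_u; upper limit = 2.4 × 12 × 20 × 470 / 1000 = 270.7 kN.
Edge bolt: l_c = 20 − 14/2 = 13 mm → 1.2 × 13 × 20 × 470 / 1000 = 146.6 → r_n = 146.6 kN.
Interior bolts: l_c = 40 − 14 = 26 mm → 1.2 × 26 × 20 × 470 / 1000 = 293.3 → r_n = 270.7 kN.
R_n = 1 × 146.6 + 3 × 270.7 = 958.8 kN.
Design strength φR_n = 0.75 × 958.8 = 719 kN.

719 kN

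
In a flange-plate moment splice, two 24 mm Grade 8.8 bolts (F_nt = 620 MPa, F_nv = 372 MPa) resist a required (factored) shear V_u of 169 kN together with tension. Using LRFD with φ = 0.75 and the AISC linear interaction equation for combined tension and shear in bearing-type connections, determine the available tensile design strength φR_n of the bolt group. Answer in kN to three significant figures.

265 kN

A_b = π·24²/4 = 452.4 mm²; f_rv = 169 × 1000 / (2 × 452.4) = 186.8 MPa.
F'_nt = 1.3 F_nt − (F_nt / φF_nv) f_rv = 1.3·620 − (620/(0.75·372))·186.8 = 390.9 MPa, capped at F_nt → F'_nt = 390.9 MPa.
R_n = F'_nt · A_b · n = 390.9 × 452.4 × 2 / 1000 = 353.7 kN.
Design strength φR_n = 0.75 × 353.7 = 265 kN.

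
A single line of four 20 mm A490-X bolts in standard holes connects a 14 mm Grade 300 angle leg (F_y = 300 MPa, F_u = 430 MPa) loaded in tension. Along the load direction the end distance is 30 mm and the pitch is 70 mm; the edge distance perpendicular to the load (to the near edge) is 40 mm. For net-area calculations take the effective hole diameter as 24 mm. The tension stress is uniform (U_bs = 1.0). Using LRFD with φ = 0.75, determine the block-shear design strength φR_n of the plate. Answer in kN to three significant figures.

549 kN

Shear plane L_v = 30 + 3·70 = 240 mm; A_gv = 240 × 14 = 3360 mm².
A_nv = (240 − 3.5·24) × 14 = 2184 mm².
A_nt = (40 − 0.5·24) × 14 = 392 mm².
0.6 F_u A_nv = 563.5 kN; 0.6 F_y A_gv = 604.8 kN → shear rupture governs the shear term.
R_n = 563.5 + 1.0 × 430 × 392 / 1000 = 732 kN.
Design strength φR_n = 0.75 × 732 = 549 kN.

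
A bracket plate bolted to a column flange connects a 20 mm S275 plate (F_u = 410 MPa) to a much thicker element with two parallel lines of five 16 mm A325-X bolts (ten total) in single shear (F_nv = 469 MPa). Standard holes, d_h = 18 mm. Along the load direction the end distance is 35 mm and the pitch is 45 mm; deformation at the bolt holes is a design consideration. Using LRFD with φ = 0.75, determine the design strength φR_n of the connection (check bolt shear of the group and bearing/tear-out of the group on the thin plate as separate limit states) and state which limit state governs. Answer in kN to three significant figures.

Bolt shear: A_b = π·16²/4 = 201.1 mm²; R_n = 469 × 201.1 × 10 × 1 / 1000 = 943 kN → 0.75 × 943 = 707 kN.
Bearing (1.2 l_c t F_u ≤ 2.4 d t F_u): upper limit = 2.4·16·20·410 / 1000 = 314.9 kN.
  Edge l_c = 35 − 18/2 = 26 → r_n = 255.8 kN; interior l_c = 45 − 18 = 27 → r_n = 265.7 kN.
  R_n,bearing = 2·255.8 + 8·265.7 = 2637 kN → 0.75 × 2637 = 1980 kN.
Bolt shear governs: 707 kN.

707 kN (bolt shear governs)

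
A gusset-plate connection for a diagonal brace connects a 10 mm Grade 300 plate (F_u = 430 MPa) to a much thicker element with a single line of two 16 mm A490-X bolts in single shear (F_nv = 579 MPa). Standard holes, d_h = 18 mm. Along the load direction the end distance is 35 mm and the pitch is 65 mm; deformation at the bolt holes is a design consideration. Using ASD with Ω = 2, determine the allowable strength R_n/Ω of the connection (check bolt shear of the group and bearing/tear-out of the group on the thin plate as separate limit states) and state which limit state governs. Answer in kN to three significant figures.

Bolt shear: A_b = π·16²/4 = 201.1 mm²; R_n = 579 × 201.1 × 2 × 1 / 1000 = 232.8 kN → 232.8 / 2 = 116 kN.
Bearing (1.2 l_c t F_u ≤ 2.4 d t F_u): upper limit = 2.4·16·10·430 / 1000 = 165.1 kN.
  Edge l_c = 35 − 18/2 = 26 → r_n = 134.2 kN; interior l_c = 65 − 18 = 47 → r_n = 165.1 kN.
  R_n,bearing = 1·134.2 + 1·165.1 = 299.3 kN → 299.3 / 2 = 150 kN.
Bolt shear governs: 116 kN.

116 kN (bolt shear governs)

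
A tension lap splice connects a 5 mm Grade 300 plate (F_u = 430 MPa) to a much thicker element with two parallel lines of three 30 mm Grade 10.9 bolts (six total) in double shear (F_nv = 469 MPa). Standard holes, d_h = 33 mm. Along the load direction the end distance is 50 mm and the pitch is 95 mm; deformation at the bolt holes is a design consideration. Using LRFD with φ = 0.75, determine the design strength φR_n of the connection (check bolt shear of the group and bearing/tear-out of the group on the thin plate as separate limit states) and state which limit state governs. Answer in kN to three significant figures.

Bolt shear: A_b = π·30²/4 = 706.9 mm²; R_n = 469 × 706.9 × 6 × 2 / 1000 = 3978 kN → 0.75 × 3978 = 2980 kN.
Bearing (1.2 l_c t F_u ≤ 2.4 d t F_u): upper limit = 2.4·30·5·430 / 1000 = 154.8 kN.
  Edge l_c = 50 − 33/2 = 33.5 → r_n = 86.43 kN; interior l_c = 95 − 33 = 62 → r_n = 154.8 kN.
  R_n,bearing = 2·86.43 + 4·154.8 = 792.1 kN → 0.75 × 792.1 = 594 kN.
Bearing governs: 594 kN.

594 kN (bearing governs)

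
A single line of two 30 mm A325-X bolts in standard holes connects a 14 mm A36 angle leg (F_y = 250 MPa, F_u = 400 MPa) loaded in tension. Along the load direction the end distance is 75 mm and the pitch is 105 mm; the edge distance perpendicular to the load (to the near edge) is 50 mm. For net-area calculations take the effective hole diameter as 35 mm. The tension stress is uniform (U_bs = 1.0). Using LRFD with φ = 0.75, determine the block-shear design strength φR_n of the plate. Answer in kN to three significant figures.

Shear plane L_v = 75 + 1·105 = 180 mm; A_gv = 180 × 14 = 2520 mm².
A_nv = (180 − 1.5·35) × 14 = 1785 mm².
A_nt = (50 − 0.5·35) × 14 = 455 mm².
0.6 F_u A_nv = 428.4 kN; 0.6 F_y A_gv = 378 kN → shear yielding governs the shear term.
R_n = 378 + 1.0 × 400 × 455 / 1000 = 560 kN.
Design strength φR_n = 0.75 × 560 = 420 kN.

420 kN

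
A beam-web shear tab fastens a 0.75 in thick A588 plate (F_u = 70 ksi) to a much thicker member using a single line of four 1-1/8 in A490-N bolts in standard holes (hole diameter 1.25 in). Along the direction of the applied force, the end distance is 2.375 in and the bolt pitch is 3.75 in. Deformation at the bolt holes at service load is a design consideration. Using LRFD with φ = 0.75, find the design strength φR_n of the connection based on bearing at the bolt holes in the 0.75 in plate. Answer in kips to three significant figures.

Per bolt r_n = 1.2 l_c t F_u ≤ 2.4 d t F_u; upper limit = 2.4 × 1.125 × 0.75 × 70 = 141.8 kips.
Edge bolt: l_c = 2.375 − 1.25/2 = 1.75 in → 1.2 × 1.75 × 0.75 × 70 = 110.3 → r_n = 110.3 kips.
Interior bolts: l_c = 3.75 − 1.25 = 2.5 in → 1.2 × 2.5 × 0.75 × 70 = 157.5 → r_n = 141.8 kips.
R_n = 1 × 110.3 + 3 × 141.8 = 535.5 kips.
Design strength φR_n = 0.75 × 535.5 = 402 kips.

402 kips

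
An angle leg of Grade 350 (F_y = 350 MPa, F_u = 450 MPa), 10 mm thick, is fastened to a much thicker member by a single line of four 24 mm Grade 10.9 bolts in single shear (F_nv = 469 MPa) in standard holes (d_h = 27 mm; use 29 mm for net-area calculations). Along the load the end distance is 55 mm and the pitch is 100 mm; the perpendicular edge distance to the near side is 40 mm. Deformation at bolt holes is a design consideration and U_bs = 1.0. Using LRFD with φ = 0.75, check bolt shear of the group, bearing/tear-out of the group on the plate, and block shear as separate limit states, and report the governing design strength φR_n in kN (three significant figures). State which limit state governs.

599 kN (block shear governs)

Bolt shear: A_b = π·24²/4 = 452.4 mm²; R_n = 469 × 452.4 × 4 × 1 / 1000 = 848.7 kN → 0.75 × 848.7 = 637 kN.
Bearing: edge l_c = 41.5, r_n = 224.1 kN; interior l_c = 73, r_n = 259.2 kN; R_n = 224.1 + 3·259.2 = 1002 kN → 751 kN.
Block shear: A_gv = 3550, A_nv = 2535, A_nt = 255 mm²; R_n = min(0.6F_uA_nv, 0.6F_yA_gv) + U_bs·F_u·A_nt = 799.2 kN → 599 kN.
Block shear governs: 599 kN.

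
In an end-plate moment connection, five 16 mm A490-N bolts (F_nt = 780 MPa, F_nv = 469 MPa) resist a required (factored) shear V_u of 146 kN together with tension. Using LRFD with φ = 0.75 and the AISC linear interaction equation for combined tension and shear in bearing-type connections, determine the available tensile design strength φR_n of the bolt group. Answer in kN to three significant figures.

522 kN

A_b = π·16²/4 = 201.1 mm²; f_rv = 146 × 1000 / (5 × 201.1) = 145.2 MPa.
F'_nt = 1.3 F_nt − (F_nt / φF_nv) f_rv = 1.3·780 − (780/(0.75·469))·145.2 = 692 MPa, capped at F_nt → F'_nt = 692 MPa.
R_n = F'_nt · A_b · n = 692 × 201.1 × 5 / 1000 = 695.6 kN.
Design strength φR_n = 0.75 × 695.6 = 522 kN.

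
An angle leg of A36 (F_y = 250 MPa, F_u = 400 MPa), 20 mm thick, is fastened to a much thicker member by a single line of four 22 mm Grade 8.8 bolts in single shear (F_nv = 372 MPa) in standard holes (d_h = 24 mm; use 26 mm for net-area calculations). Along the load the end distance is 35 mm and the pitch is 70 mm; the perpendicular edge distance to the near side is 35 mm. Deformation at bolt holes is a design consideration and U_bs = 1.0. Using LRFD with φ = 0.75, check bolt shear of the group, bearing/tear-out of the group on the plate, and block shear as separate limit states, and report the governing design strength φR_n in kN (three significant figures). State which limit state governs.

Bolt shear: A_b = π·22²/4 = 380.1 mm²; R_n = 372 × 380.1 × 4 × 1 / 1000 = 565.6 kN → 0.75 × 565.6 = 424 kN.
Bearing: edge l_c = 23, r_n = 220.8 kN; interior l_c = 46, r_n = 422.4 kN; R_n = 220.8 + 3·422.4 = 1488 kN → 1120 kN.
Block shear: A_gv = 4900, A_nv = 3080, A_nt = 440 mm²; R_n = min(0.6F_uA_nv, 0.6F_yA_gv) + U_bs·F_u·A_nt = 911 kN → 683 kN.
Bolt shear governs: 424 kN.

424 kN (bolt shear governs)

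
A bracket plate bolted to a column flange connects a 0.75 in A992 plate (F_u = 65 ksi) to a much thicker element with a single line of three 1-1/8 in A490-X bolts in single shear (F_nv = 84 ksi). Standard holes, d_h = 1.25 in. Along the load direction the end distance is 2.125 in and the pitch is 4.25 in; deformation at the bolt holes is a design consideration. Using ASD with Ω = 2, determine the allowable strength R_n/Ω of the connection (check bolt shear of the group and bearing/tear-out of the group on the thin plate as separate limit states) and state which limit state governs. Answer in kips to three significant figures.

Bolt shear: A_b = π·1.125²/4 = 0.994 in²; R_n = 84 × 0.994 × 3 × 1 = 250.5 kips → 250.5 / 2 = 125 kips.
Bearing (1.2 l_c t F_u ≤ 2.4 d t F_u): upper limit = 2.4·1.125·0.75·65 = 131.6 kips.
  Edge l_c = 2.125 − 1.25/2 = 1.5 → r_n = 87.75 kips; interior l_c = 4.25 − 1.25 = 3 → r_n = 131.6 kips.
  R_n,bearing = 1·87.75 + 2·131.6 = 351 kips → 351 / 2 = 176 kips.
Bolt shear governs: 125 kips.

125 kips (bolt shear governs)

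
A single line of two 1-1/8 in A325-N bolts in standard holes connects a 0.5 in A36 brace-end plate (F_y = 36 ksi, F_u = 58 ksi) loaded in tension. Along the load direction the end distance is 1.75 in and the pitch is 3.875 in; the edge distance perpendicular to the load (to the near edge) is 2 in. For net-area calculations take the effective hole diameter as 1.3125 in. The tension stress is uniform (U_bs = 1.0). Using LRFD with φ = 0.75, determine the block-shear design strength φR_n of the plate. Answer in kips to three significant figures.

74.8 kips

Shear plane L_v = 1.75 + 1·3.875 = 5.625 in; A_gv = 5.625 × 0.5 = 2.812 in².
A_nv = (5.625 − 1.5·1.3125) × 0.5 = 1.828 in².
A_nt = (2 − 0.5·1.3125) × 0.5 = 0.6719 in².
0.6 F_u A_nv = 63.62 kips; 0.6 F_y A_gv = 60.75 kips → shear yielding governs the shear term.
R_n = 60.75 + 1.0 × 58 × 0.6719 = 99.72 kips.
Design strength φR_n = 0.75 × 99.72 = 74.8 kips.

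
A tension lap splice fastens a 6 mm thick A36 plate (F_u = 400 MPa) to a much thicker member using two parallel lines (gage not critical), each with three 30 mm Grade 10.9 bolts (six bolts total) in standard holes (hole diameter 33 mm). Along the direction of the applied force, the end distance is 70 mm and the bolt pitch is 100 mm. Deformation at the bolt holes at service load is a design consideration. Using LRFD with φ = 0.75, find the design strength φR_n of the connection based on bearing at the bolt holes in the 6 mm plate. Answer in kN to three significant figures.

Per bolt r_n = 1.2 l_c t F_u ≤ 2.4 d t F_u; upper limit = 2.4 × 30 × 6 × 400 / 1000 = 172.8 kN.
Edge bolt: l_c = 70 − 33/2 = 53.5 mm → 1.2 × 53.5 × 6 × 400 / 1000 = 154.1 → r_n = 154.1 kN.
Interior bolts: l_c = 100 − 33 = 67 mm → 1.2 × 67 × 6 × 400 / 1000 = 193 → r_n = 172.8 kN.
R_n = 2 × 154.1 + 4 × 172.8 = 999.4 kN.
Design strength φR_n = 0.75 × 999.4 = 750 kN.

750 kN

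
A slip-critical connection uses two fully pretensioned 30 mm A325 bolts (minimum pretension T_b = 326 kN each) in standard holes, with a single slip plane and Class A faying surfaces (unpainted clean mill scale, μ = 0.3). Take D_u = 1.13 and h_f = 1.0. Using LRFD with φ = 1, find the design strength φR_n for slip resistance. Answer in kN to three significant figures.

221 kN

R_n = μ · D_u · h_f · T_b · n_s · n_b = 0.3 × 1.13 × 1.0 × 326 × 1 × 2 = 221 kN.
Design strength φR_n = 1 × 221 = 221 kN.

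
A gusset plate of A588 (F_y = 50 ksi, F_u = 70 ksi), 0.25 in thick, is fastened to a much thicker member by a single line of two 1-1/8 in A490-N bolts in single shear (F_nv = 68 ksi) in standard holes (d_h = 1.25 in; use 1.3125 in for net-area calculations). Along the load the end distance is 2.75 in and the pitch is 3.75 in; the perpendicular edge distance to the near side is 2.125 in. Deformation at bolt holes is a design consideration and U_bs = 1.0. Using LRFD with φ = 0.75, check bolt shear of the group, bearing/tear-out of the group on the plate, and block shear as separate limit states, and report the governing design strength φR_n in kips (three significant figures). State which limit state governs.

55 kips (block shear governs)

Bolt shear: A_b = π·1.125²/4 = 0.994 in²; R_n = 68 × 0.994 × 2 × 1 = 135.2 kips → 0.75 × 135.2 = 101 kips.
Bearing: edge l_c = 2.125, r_n = 44.62 kips; interior l_c = 2.5, r_n = 47.25 kips; R_n = 44.62 + 1·47.25 = 91.88 kips → 68.9 kips.
Block shear: A_gv = 1.625, A_nv = 1.133, A_nt = 0.3672 in²; R_n = min(0.6F_uA_nv, 0.6F_yA_gv) + U_bs·F_u·A_nt = 73.28 kips → 55 kips.
Block shear governs: 55 kips.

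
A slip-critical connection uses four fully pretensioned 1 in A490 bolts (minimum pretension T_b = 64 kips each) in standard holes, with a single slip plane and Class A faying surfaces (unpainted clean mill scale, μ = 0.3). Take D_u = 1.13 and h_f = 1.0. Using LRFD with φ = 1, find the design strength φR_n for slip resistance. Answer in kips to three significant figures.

86.8 kips

R_n = μ · D_u · h_f · T_b · n_s · n_b = 0.3 × 1.13 × 1.0 × 64 × 1 × 4 = 86.78 kips.
Design strength φR_n = 1 × 86.78 = 86.8 kips.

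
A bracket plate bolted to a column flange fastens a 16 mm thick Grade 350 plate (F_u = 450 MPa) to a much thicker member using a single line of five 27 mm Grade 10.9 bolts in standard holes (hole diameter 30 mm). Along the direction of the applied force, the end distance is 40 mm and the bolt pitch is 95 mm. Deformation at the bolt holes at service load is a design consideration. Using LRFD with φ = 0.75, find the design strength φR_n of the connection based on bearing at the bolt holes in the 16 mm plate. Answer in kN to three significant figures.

Per bolt r_n = 1.2 l_c t F_u ≤ 2.4 d t F_u; upper limit = 2.4 × 27 × 16 × 450 / 1000 = 466.6 kN.
Edge bolt: l_c = 40 − 30/2 = 25 mm → 1.2 × 25 × 16 × 450 / 1000 = 216 → r_n = 216 kN.
Interior bolts: l_c = 95 − 30 = 65 mm → 1.2 × 65 × 16 × 450 / 1000 = 561.6 → r_n = 466.6 kN.
R_n = 1 × 216 + 4 × 466.6 = 2082 kN.
Design strength φR_n = 0.75 × 2082 = 1560 kN.

1560 kN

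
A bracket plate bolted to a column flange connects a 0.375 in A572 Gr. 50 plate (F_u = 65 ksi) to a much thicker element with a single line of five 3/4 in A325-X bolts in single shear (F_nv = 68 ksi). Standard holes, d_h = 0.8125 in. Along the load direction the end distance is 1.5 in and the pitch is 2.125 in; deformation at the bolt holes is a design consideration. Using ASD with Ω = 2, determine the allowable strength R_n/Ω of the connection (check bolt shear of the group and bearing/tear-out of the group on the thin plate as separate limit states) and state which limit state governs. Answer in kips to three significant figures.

Bolt shear: A_b = π·0.75²/4 = 0.4418 in²; R_n = 68 × 0.4418 × 5 × 1 = 150.2 kips → 150.2 / 2 = 75.1 kips.
Bearing (1.2 l_c t F_u ≤ 2.4 d t F_u): upper limit = 2.4·0.75·0.375·65 = 43.87 kips.
  Edge l_c = 1.5 − 0.8125/2 = 1.094 → r_n = 31.99 kips; interior l_c = 2.125 − 0.8125 = 1.312 → r_n = 38.39 kips.
  R_n,bearing = 1·31.99 + 4·38.39 = 185.6 kips → 185.6 / 2 = 92.8 kips.
Bolt shear governs: 75.1 kips.

75.1 kips (bolt shear governs)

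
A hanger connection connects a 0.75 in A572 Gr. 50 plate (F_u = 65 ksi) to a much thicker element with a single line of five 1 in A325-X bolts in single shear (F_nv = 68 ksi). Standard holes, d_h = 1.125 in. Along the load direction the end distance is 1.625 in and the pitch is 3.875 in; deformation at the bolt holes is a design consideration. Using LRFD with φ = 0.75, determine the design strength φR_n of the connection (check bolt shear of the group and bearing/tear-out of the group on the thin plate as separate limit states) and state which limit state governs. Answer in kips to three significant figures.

200 kips (bolt shear governs)

Bolt shear: A_b = π·1²/4 = 0.7854 in²; R_n = 68 × 0.7854 × 5 × 1 = 267 kips → 0.75 × 267 = 200 kips.
Bearing (1.2 l_c t F_u ≤ 2.4 d t F_u): upper limit = 2.4·1·0.75·65 = 117 kips.
  Edge l_c = 1.625 − 1.125/2 = 1.062 → r_n = 62.16 kips; interior l_c = 3.875 − 1.125 = 2.75 → r_n = 117 kips.
  R_n,bearing = 1·62.16 + 4·117 = 530.2 kips → 0.75 × 530.2 = 398 kips.
Bolt shear governs: 200 kips.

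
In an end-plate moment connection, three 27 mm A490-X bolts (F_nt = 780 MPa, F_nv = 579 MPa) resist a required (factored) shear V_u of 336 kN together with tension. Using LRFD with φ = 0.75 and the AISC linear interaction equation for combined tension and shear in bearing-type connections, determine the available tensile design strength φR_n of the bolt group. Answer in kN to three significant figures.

854 kN

A_b = π·27²/4 = 572.6 mm²; f_rv = 336 × 1000 / (3 × 572.6) = 195.6 MPa.
F'_nt = 1.3 F_nt − (F_nt / φF_nv) f_rv = 1.3·780 − (780/(0.75·579))·195.6 = 662.6 MPa, capped at F_nt → F'_nt = 662.6 MPa.
R_n = F'_nt · A_b · n = 662.6 × 572.6 × 3 / 1000 = 1138 kN.
Design strength φR_n = 0.75 × 1138 = 854 kN.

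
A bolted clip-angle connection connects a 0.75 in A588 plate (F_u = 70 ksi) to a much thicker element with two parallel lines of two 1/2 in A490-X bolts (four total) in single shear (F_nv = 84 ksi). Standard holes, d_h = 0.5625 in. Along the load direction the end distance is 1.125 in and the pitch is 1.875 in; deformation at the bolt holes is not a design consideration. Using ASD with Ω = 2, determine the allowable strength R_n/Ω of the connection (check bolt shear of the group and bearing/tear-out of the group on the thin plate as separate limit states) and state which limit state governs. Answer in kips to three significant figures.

Bolt shear: A_b = π·0.5²/4 = 0.1963 in²; R_n = 84 × 0.1963 × 4 × 1 = 65.97 kips → 65.97 / 2 = 33 kips.
Bearing (1.5 l_c t F_u ≤ 3.0 d t F_u): upper limit = 3.0·0.5·0.75·70 = 78.75 kips.
  Edge l_c = 1.125 − 0.5625/2 = 0.8438 → r_n = 66.45 kips; interior l_c = 1.875 − 0.5625 = 1.312 → r_n = 78.75 kips.
  R_n,bearing = 2·66.45 + 2·78.75 = 290.4 kips → 290.4 / 2 = 145 kips.
Bolt shear governs: 33 kips.

33 kips (bolt shear governs)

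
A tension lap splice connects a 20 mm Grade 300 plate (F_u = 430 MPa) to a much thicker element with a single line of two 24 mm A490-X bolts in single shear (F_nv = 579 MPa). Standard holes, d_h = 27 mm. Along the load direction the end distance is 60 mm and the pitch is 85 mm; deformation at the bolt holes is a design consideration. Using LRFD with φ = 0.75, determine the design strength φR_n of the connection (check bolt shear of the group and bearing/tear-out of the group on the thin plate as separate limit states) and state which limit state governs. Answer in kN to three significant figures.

Bolt shear: A_b = π·24²/4 = 452.4 mm²; R_n = 579 × 452.4 × 2 × 1 / 1000 = 523.9 kN → 0.75 × 523.9 = 393 kN.
Bearing (1.2 l_c t F_u ≤ 2.4 d t F_u): upper limit = 2.4·24·20·430 / 1000 = 495.4 kN.
  Edge l_c = 60 − 27/2 = 46.5 → r_n = 479.9 kN; interior l_c = 85 − 27 = 58 → r_n = 495.4 kN.
  R_n,bearing = 1·479.9 + 1·495.4 = 975.2 kN → 0.75 × 975.2 = 731 kN.
Bolt shear governs: 393 kN.

393 kN (bolt shear governs)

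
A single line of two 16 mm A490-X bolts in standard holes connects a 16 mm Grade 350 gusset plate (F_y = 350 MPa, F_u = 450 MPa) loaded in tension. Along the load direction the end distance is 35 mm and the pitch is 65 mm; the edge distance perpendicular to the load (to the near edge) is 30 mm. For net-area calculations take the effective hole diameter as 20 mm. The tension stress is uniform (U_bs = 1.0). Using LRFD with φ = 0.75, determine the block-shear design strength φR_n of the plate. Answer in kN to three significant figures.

335 kN

Shear plane L_v = 35 + 1·65 = 100 mm; A_gv = 100 × 16 = 1600 mm².
A_nv = (100 − 1.5·20) × 16 = 1120 mm².
A_nt = (30 − 0.5·20) × 16 = 320 mm².
0.6 F_u A_nv = 302.4 kN; 0.6 F_y A_gv = 336 kN → shear rupture governs the shear term.
R_n = 302.4 + 1.0 × 450 × 320 / 1000 = 446.4 kN.
Design strength φR_n = 0.75 × 446.4 = 335 kN.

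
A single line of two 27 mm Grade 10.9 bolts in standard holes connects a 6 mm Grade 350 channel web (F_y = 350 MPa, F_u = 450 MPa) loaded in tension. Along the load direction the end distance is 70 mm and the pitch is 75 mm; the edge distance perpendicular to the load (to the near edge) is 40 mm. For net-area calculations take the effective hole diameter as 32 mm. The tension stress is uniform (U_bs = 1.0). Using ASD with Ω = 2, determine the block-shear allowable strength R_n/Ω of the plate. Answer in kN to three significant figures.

Shear plane L_v = 70 + 1·75 = 145 mm; A_gv = 145 × 6 = 870 mm².
A_nv = (145 − 1.5·32) × 6 = 582 mm².
A_nt = (40 − 0.5·32) × 6 = 144 mm².
0.6 F_u A_nv = 157.1 kN; 0.6 F_y A_gv = 182.7 kN → shear rupture governs the shear term.
R_n = 157.1 + 1.0 × 450 × 144 / 1000 = 221.9 kN.
Allowable strength R_n/Ω = 221.9 / 2 = 111 kN.

111 kN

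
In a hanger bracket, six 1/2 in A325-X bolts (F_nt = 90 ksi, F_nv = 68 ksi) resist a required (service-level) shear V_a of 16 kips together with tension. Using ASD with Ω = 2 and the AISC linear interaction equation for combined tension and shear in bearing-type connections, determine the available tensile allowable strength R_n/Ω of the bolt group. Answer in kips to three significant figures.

A_b = π·0.5²/4 = 0.1963 in²; f_rv = 16 / (6 × 0.1963) = 13.58 ksi.
F'_nt = 1.3 F_nt − (Ω F_nt / F_nv) f_rv = 1.3·90 − (2·90/68)·13.58 = 81.05 ksi, capped at F_nt → F'_nt = 81.05 ksi.
R_n = F'_nt · A_b · n = 81.05 × 0.1963 × 6 = 95.48 kips.
Allowable strength R_n/Ω = 95.48 / 2 = 47.7 kips.

47.7 kips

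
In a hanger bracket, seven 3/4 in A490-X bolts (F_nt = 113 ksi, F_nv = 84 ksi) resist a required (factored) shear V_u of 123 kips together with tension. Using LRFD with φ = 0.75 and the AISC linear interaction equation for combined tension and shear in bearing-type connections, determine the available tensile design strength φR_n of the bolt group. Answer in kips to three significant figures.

A_b = π·0.75²/4 = 0.4418 in²; f_rv = 123 / (7 × 0.4418) = 39.77 ksi.
F'_nt = 1.3 F_nt − (F_nt / φF_nv) f_rv = 1.3·113 − (113/(0.75·84))·39.77 = 75.56 ksi, capped at F_nt → F'_nt = 75.56 ksi.
R_n = F'_nt · A_b · n = 75.56 × 0.4418 × 7 = 233.7 kips.
Design strength φR_n = 0.75 × 233.7 = 175 kips.

175 kips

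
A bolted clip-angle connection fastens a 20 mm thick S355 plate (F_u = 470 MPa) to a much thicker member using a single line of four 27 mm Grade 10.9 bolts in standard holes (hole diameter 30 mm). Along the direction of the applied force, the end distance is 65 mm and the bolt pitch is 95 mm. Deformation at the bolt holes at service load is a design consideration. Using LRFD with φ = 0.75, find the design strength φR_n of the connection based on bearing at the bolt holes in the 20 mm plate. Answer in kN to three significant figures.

1790 kN

Per bolt r_n = 1.2 l_c t F_u ≤ 2.4 d t F_u; upper limit = 2.4 × 27 × 20 × 470 / 1000 = 609.1 kN.
Edge bolt: l_c = 65 − 30/2 = 50 mm → 1.2 × 50 × 20 × 470 / 1000 = 564 → r_n = 564 kN.
Interior bolts: l_c = 95 − 30 = 65 mm → 1.2 × 65 × 20 × 470 / 1000 = 733.2 → r_n = 609.1 kN.
R_n = 1 × 564 + 3 × 609.1 = 2391 kN.
Design strength φR_n = 0.75 × 2391 = 1790 kN.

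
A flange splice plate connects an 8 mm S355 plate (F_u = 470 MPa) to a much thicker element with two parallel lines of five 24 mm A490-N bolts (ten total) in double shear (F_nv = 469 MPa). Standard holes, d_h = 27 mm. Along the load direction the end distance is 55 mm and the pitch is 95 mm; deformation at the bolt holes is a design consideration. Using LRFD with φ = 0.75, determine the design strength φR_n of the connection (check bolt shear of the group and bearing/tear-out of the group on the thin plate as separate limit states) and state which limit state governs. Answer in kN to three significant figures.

Bolt shear: A_b = π·24²/4 = 452.4 mm²; R_n = 469 × 452.4 × 10 × 2 / 1000 = 4243 kN → 0.75 × 4243 = 3180 kN.
Bearing (1.2 l_c t F_u ≤ 2.4 d t F_u): upper limit = 2.4·24·8·470 / 1000 = 216.6 kN.
  Edge l_c = 55 − 27/2 = 41.5 → r_n = 187.2 kN; interior l_c = 95 − 27 = 68 → r_n = 216.6 kN.
  R_n,bearing = 2·187.2 + 8·216.6 = 2107 kN → 0.75 × 2107 = 1580 kN.
Bearing governs: 1580 kN.

1580 kN (bearing governs)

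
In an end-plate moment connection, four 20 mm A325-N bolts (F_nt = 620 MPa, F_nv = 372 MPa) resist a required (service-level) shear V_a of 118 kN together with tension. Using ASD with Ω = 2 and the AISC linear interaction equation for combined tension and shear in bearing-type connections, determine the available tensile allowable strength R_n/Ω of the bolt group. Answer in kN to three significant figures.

A_b = π·20²/4 = 314.2 mm²; f_rv = 118 × 1000 / (4 × 314.2) = 93.9 MPa.
F'_nt = 1.3 F_nt − (Ω F_nt / F_nv) f_rv = 1.3·620 − (2·620/372)·93.9 = 493 MPa, capped at F_nt → F'_nt = 493 MPa.
R_n = F'_nt · A_b · n = 493 × 314.2 × 4 / 1000 = 619.5 kN.
Allowable strength R_n/Ω = 619.5 / 2 = 310 kN.

310 kN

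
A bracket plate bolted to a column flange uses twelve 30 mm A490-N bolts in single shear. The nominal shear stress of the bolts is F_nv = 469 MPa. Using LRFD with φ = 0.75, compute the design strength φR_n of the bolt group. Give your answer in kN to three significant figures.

2980 kN

A_b = π × 30² / 4 = 706.9 mm².
R_n = F_nv · A_b · n · n_s = 469 × 706.9 × 12 × 1 / 1000 = 3978 kN.
Design strength φR_n = 0.75 × 3978 = 2980 kN.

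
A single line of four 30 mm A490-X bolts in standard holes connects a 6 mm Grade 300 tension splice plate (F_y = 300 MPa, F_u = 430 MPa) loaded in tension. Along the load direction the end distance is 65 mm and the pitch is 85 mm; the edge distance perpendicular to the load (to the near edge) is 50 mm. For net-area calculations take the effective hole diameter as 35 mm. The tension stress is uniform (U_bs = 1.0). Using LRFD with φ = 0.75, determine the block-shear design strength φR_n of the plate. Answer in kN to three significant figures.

Shear plane L_v = 65 + 3·85 = 320 mm; A_gv = 320 × 6 = 1920 mm².
A_nv = (320 − 3.5·35) × 6 = 1185 mm².
A_nt = (50 − 0.5·35) × 6 = 195 mm².
0.6 F_u A_nv = 305.7 kN; 0.6 F_y A_gv = 345.6 kN → shear rupture governs the shear term.
R_n = 305.7 + 1.0 × 430 × 195 / 1000 = 389.6 kN.
Design strength φR_n = 0.75 × 389.6 = 292 kN.

292 kN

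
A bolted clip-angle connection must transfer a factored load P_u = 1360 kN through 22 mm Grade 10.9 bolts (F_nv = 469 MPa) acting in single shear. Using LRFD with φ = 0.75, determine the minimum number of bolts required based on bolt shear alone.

11 bolts

A_b = π·22²/4 = 380.1 mm².
Per-bolt design strength φR_n = 0.75 × 469 × 380.1 × 1 / 1000 = 133.7 kN.
n ≥ 1360 / 133.7 = 10.17 → use 11 bolts.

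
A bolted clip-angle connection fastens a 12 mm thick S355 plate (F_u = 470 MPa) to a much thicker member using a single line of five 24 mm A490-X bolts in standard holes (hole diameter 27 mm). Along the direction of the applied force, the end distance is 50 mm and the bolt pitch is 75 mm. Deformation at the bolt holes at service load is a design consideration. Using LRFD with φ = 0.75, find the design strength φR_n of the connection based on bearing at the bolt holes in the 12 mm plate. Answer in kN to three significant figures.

1160 kN

Per bolt r_n = 1.2 l_c t F_u ≤ 2.4 d t F_u; upper limit = 2.4 × 24 × 12 × 470 / 1000 = 324.9 kN.
Edge bolt: l_c = 50 − 27/2 = 36.5 mm → 1.2 × 36.5 × 12 × 470 / 1000 = 247 → r_n = 247 kN.
Interior bolts: l_c = 75 − 27 = 48 mm → 1.2 × 48 × 12 × 470 / 1000 = 324.9 → r_n = 324.9 kN.
R_n = 1 × 247 + 4 × 324.9 = 1546 kN.
Design strength φR_n = 0.75 × 1546 = 1160 kN.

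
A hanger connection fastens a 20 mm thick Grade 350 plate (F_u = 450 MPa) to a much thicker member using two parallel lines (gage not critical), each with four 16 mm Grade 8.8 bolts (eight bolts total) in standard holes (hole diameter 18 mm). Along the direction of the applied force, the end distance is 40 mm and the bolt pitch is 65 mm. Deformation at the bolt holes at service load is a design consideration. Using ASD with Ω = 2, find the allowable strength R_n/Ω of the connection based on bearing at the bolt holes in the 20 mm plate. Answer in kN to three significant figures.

1370 kN

Per bolt r_n = 1.2 l_c t F_u ≤ 2.4 d t F_u; upper limit = 2.4 × 16 × 20 × 450 / 1000 = 345.6 kN.
Edge bolt: l_c = 40 − 18/2 = 31 mm → 1.2 × 31 × 20 × 450 / 1000 = 334.8 → r_n = 334.8 kN.
Interior bolts: l_c = 65 − 18 = 47 mm → 1.2 × 47 × 20 × 450 / 1000 = 507.6 → r_n = 345.6 kN.
R_n = 2 × 334.8 + 6 × 345.6 = 2743 kN.
Allowable strength R_n/Ω = 2743 / 2 = 1370 kN.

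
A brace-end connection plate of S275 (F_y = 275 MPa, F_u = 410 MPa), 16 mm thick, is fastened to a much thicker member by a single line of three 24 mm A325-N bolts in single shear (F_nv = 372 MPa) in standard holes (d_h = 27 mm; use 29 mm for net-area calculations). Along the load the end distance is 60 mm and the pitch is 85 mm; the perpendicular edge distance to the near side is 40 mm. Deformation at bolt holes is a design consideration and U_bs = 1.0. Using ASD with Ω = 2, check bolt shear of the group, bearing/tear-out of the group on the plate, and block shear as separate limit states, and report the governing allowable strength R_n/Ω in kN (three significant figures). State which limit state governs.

Bolt shear: A_b = π·24²/4 = 452.4 mm²; R_n = 372 × 452.4 × 3 × 1 / 1000 = 504.9 kN → 504.9 / 2 = 252 kN.
Bearing: edge l_c = 46.5, r_n = 366 kN; interior l_c = 58, r_n = 377.9 kN; R_n = 366 + 2·377.9 = 1122 kN → 561 kN.
Block shear: A_gv = 3680, A_nv = 2520, A_nt = 408 mm²; R_n = min(0.6F_uA_nv, 0.6F_yA_gv) + U_bs·F_u·A_nt = 774.5 kN → 387 kN.
Bolt shear governs: 252 kN.

252 kN (bolt shear governs)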